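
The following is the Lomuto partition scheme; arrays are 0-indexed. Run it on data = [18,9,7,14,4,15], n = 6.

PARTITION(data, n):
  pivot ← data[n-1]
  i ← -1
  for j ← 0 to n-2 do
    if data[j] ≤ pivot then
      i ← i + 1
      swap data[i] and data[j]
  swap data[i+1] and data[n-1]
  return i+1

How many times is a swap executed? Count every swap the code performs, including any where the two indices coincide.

pivot=15, i=-1
j=0: 18>15, skip
j=1: 9≤15, i=0, swap(0,1) ⇒ [9,18,7,14,4,15]
j=2: 7≤15, i=1, swap(1,2) ⇒ [9,7,18,14,4,15]
j=3: 14≤15, i=2, swap(2,3) ⇒ [9,7,14,18,4,15]
j=4: 4≤15, i=3, swap(3,4) ⇒ [9,7,14,4,18,15]
swap(4,5) ⇒ [9,7,14,4,15,18]; return 4

5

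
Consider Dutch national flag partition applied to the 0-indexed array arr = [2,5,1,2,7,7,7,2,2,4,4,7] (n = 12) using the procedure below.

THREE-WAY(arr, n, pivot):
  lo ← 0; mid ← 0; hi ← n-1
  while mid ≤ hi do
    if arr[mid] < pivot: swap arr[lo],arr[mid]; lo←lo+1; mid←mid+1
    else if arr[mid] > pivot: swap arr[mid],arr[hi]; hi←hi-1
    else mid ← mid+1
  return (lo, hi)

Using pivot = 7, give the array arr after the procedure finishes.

pivot = 7; lo=0, mid=0, hi=11
arr[mid]=2<7: swap arr[0],arr[0]; lo=1,mid=1 → [2,5,1,2,7,7,7,2,2,4,4,7]
arr[mid]=5<7: swap arr[1],arr[1]; lo=2,mid=2 → [2,5,1,2,7,7,7,2,2,4,4,7]
arr[mid]=1<7: swap arr[2],arr[2]; lo=3,mid=3 → [2,5,1,2,7,7,7,2,2,4,4,7]
arr[mid]=2<7: swap arr[3],arr[3]; lo=4,mid=4 → [2,5,1,2,7,7,7,2,2,4,4,7]
arr[mid]=7=7: mid=5
arr[mid]=7=7: mid=6
arr[mid]=7=7: mid=7
arr[mid]=2<7: swap arr[4],arr[7]; lo=5,mid=8 → [2,5,1,2,2,7,7,7,2,4,4,7]
arr[mid]=2<7: swap arr[5],arr[8]; lo=6,mid=9 → [2,5,1,2,2,2,7,7,7,4,4,7]
arr[mid]=4<7: swap arr[6],arr[9]; lo=7,mid=10 → [2,5,1,2,2,2,4,7,7,7,4,7]
arr[mid]=4<7: swap arr[7],arr[10]; lo=8,mid=11 → [2,5,1,2,2,2,4,4,7,7,7,7]
arr[mid]=7=7: mid=12
end: lo=8, hi=11; arr = [2,5,1,2,2,2,4,4,7,7,7,7]

[2,5,1,2,2,2,4,4,7,7,7,7]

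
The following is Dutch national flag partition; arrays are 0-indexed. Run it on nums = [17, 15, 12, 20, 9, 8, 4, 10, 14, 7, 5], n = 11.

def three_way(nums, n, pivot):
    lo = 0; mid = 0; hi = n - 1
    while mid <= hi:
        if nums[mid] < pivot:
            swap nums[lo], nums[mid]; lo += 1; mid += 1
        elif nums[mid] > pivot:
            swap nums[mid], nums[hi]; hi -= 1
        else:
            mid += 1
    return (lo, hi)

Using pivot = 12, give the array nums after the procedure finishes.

[5, 7, 10, 9, 8, 4, 12, 14, 20, 15, 17]

pivot = 12; lo=0, mid=0, hi=10
nums[mid]=17>12: swap nums[0],nums[10]; hi=9 → [5, 15, 12, 20, 9, 8, 4, 10, 14, 7, 17]
nums[mid]=5<12: swap nums[0],nums[0]; lo=1,mid=1 → [5, 15, 12, 20, 9, 8, 4, 10, 14, 7, 17]
nums[mid]=15>12: swap nums[1],nums[9]; hi=8 → [5, 7, 12, 20, 9, 8, 4, 10, 14, 15, 17]
nums[mid]=7<12: swap nums[1],nums[1]; lo=2,mid=2 → [5, 7, 12, 20, 9, 8, 4, 10, 14, 15, 17]
nums[mid]=12=12: mid=3
nums[mid]=20>12: swap nums[3],nums[8]; hi=7 → [5, 7, 12, 14, 9, 8, 4, 10, 20, 15, 17]
nums[mid]=14>12: swap nums[3],nums[7]; hi=6 → [5, 7, 12, 10, 9, 8, 4, 14, 20, 15, 17]
nums[mid]=10<12: swap nums[2],nums[3]; lo=3,mid=4 → [5, 7, 10, 12, 9, 8, 4, 14, 20, 15, 17]
nums[mid]=9<12: swap nums[3],nums[4]; lo=4,mid=5 → [5, 7, 10, 9, 12, 8, 4, 14, 20, 15, 17]
nums[mid]=8<12: swap nums[4],nums[5]; lo=5,mid=6 → [5, 7, 10, 9, 8, 12, 4, 14, 20, 15, 17]
nums[mid]=4<12: swap nums[5],nums[6]; lo=6,mid=7 → [5, 7, 10, 9, 8, 4, 12, 14, 20, 15, 17]
end: lo=6, hi=6; nums = [5, 7, 10, 9, 8, 4, 12, 14, 20, 15, 17]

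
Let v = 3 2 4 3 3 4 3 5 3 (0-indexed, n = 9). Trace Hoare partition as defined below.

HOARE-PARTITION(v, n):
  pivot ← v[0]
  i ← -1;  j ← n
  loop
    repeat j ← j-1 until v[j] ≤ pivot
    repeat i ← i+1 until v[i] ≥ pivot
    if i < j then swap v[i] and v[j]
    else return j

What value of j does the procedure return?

3

pivot=3
j stops at 8 (3), i stops at 0 (3); swap ⇒ 3 2 4 3 3 4 3 5 3
j stops at 6 (3), i stops at 2 (4); swap ⇒ 3 2 3 3 3 4 4 5 3
j stops at 4 (3), i stops at 3 (3); swap ⇒ 3 2 3 3 3 4 4 5 3
j stops at 3, i stops at 4; i≥j ⇒ return 3. v=3 2 3 3 3 4 4 5 3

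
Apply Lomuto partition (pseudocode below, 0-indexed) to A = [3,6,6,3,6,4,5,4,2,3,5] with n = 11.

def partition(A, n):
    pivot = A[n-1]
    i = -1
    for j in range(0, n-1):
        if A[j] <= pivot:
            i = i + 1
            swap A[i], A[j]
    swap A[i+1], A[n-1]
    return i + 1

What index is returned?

7

pivot=5, i=-1
j=0: 3≤5, i=0, swap(0,0) ⇒ [3,6,6,3,6,4,5,4,2,3,5]
j=1: 6>5, skip
j=2: 6>5, skip
j=3: 3≤5, i=1, swap(1,3) ⇒ [3,3,6,6,6,4,5,4,2,3,5]
j=4: 6>5, skip
j=5: 4≤5, i=2, swap(2,5) ⇒ [3,3,4,6,6,6,5,4,2,3,5]
j=6: 5≤5, i=3, swap(3,6) ⇒ [3,3,4,5,6,6,6,4,2,3,5]
j=7: 4≤5, i=4, swap(4,7) ⇒ [3,3,4,5,4,6,6,6,2,3,5]
j=8: 2≤5, i=5, swap(5,8) ⇒ [3,3,4,5,4,2,6,6,6,3,5]
j=9: 3≤5, i=6, swap(6,9) ⇒ [3,3,4,5,4,2,3,6,6,6,5]
swap(7,10) ⇒ [3,3,4,5,4,2,3,5,6,6,6]; return 7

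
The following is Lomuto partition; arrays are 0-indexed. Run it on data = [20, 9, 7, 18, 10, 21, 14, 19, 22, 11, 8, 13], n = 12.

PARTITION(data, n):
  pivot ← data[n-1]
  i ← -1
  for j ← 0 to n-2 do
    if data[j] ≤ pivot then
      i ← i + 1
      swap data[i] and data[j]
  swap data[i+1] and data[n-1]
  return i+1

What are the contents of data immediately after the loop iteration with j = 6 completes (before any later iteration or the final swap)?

pivot = data[11] = 13; i = -1
j=0: data[0]=20 > 13 → no swap
j=1: data[1]=9 ≤ 13 → i=0, swap data[0],data[1] → [9, 20, 7, 18, 10, 21, 14, 19, 22, 11, 8, 13]
j=2: data[2]=7 ≤ 13 → i=1, swap data[1],data[2] → [9, 7, 20, 18, 10, 21, 14, 19, 22, 11, 8, 13]
j=3: data[3]=18 > 13 → no swap
j=4: data[4]=10 ≤ 13 → i=2, swap data[2],data[4] → [9, 7, 10, 18, 20, 21, 14, 19, 22, 11, 8, 13]
j=5: data[5]=21 > 13 → no swap
j=6: data[6]=14 > 13 → no swap
(after j=6) data = [9, 7, 10, 18, 20, 21, 14, 19, 22, 11, 8, 13]

[9, 7, 10, 18, 20, 21, 14, 19, 22, 11, 8, 13]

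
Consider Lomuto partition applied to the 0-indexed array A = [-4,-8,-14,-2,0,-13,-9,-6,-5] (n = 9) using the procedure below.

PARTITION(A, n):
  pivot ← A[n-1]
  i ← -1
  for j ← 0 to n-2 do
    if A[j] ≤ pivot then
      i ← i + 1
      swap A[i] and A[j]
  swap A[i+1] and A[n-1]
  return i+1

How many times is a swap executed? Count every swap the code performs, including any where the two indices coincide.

6

pivot = A[8] = -5; i = -1
j=0: A[0]=-4 > -5 → no swap
j=1: A[1]=-8 ≤ -5 → i=0, swap A[0],A[1] → [-8,-4,-14,-2,0,-13,-9,-6,-5]
j=2: A[2]=-14 ≤ -5 → i=1, swap A[1],A[2] → [-8,-14,-4,-2,0,-13,-9,-6,-5]
j=3: A[3]=-2 > -5 → no swap
j=4: A[4]=0 > -5 → no swap
j=5: A[5]=-13 ≤ -5 → i=2, swap A[2],A[5] → [-8,-14,-13,-2,0,-4,-9,-6,-5]
j=6: A[6]=-9 ≤ -5 → i=3, swap A[3],A[6] → [-8,-14,-13,-9,0,-4,-2,-6,-5]
j=7: A[7]=-6 ≤ -5 → i=4, swap A[4],A[7] → [-8,-14,-13,-9,-6,-4,-2,0,-5]
final swap A[5],A[8] → [-8,-14,-13,-9,-6,-5,-2,0,-4]; return 5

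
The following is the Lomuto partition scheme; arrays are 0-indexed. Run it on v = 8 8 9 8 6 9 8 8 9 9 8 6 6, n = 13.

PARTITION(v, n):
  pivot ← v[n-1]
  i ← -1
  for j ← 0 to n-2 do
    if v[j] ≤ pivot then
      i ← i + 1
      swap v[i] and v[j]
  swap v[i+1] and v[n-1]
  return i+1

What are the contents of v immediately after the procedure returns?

pivot=6, i=-1
j=0: 8>6, skip
j=1: 8>6, skip
j=2: 9>6, skip
j=3: 8>6, skip
j=4: 6≤6, i=0, swap(0,4) ⇒ 6 8 9 8 8 9 8 8 9 9 8 6 6
j=5: 9>6, skip
j=6: 8>6, skip
j=7: 8>6, skip
j=8: 9>6, skip
j=9: 9>6, skip
j=10: 8>6, skip
j=11: 6≤6, i=1, swap(1,11) ⇒ 6 6 9 8 8 9 8 8 9 9 8 8 6
swap(2,12) ⇒ 6 6 6 8 8 9 8 8 9 9 8 8 9; return 2

6 6 6 8 8 9 8 8 9 9 8 8 9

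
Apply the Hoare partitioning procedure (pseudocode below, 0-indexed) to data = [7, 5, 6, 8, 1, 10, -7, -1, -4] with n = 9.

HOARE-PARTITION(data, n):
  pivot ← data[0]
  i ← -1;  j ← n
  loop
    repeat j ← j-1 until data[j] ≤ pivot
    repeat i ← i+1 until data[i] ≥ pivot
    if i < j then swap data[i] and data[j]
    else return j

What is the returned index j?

5

pivot=7
j stops at 8 (-4), i stops at 0 (7); swap ⇒ [-4, 5, 6, 8, 1, 10, -7, -1, 7]
j stops at 7 (-1), i stops at 3 (8); swap ⇒ [-4, 5, 6, -1, 1, 10, -7, 8, 7]
j stops at 6 (-7), i stops at 5 (10); swap ⇒ [-4, 5, 6, -1, 1, -7, 10, 8, 7]
j stops at 5, i stops at 6; i≥j ⇒ return 5. data=[-4, 5, 6, -1, 1, -7, 10, 8, 7]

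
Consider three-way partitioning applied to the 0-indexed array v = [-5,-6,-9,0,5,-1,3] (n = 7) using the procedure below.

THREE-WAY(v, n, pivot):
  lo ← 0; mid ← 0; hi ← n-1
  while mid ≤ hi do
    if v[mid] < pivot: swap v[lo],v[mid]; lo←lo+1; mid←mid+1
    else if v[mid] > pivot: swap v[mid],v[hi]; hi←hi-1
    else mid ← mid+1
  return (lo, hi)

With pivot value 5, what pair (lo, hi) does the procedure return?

pivot = 5; lo=0, mid=0, hi=6
v[mid]=-5<5: swap v[0],v[0]; lo=1,mid=1 → [-5,-6,-9,0,5,-1,3]
v[mid]=-6<5: swap v[1],v[1]; lo=2,mid=2 → [-5,-6,-9,0,5,-1,3]
v[mid]=-9<5: swap v[2],v[2]; lo=3,mid=3 → [-5,-6,-9,0,5,-1,3]
v[mid]=0<5: swap v[3],v[3]; lo=4,mid=4 → [-5,-6,-9,0,5,-1,3]
v[mid]=5=5: mid=5
v[mid]=-1<5: swap v[4],v[5]; lo=5,mid=6 → [-5,-6,-9,0,-1,5,3]
v[mid]=3<5: swap v[5],v[6]; lo=6,mid=7 → [-5,-6,-9,0,-1,3,5]
end: lo=6, hi=6; v = [-5,-6,-9,0,-1,3,5]

(6, 6)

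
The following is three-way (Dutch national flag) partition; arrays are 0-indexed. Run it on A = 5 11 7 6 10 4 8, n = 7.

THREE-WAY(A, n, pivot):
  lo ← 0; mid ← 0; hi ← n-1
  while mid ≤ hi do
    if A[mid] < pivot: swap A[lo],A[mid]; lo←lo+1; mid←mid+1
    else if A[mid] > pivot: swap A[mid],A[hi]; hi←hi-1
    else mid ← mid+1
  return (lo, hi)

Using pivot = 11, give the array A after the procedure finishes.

5 7 6 10 4 8 11

lo=0 mid=0 hi=6
5<11: swap(0,0), lo=1 mid=1 ⇒ 5 11 7 6 10 4 8
11=11: mid=2
7<11: swap(1,2), lo=2 mid=3 ⇒ 5 7 11 6 10 4 8
6<11: swap(2,3), lo=3 mid=4 ⇒ 5 7 6 11 10 4 8
10<11: swap(3,4), lo=4 mid=5 ⇒ 5 7 6 10 11 4 8
4<11: swap(4,5), lo=5 mid=6 ⇒ 5 7 6 10 4 11 8
8<11: swap(5,6), lo=6 mid=7 ⇒ 5 7 6 10 4 8 11
done. lo=6 hi=6; A=5 7 6 10 4 8 11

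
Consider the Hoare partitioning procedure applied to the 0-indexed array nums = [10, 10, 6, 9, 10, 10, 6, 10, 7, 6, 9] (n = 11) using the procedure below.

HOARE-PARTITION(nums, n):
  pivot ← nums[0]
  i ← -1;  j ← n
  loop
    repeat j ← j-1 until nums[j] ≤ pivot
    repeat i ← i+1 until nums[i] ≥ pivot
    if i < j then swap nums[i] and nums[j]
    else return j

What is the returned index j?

pivot=10
j stops at 10 (9), i stops at 0 (10); swap ⇒ [9, 10, 6, 9, 10, 10, 6, 10, 7, 6, 10]
j stops at 9 (6), i stops at 1 (10); swap ⇒ [9, 6, 6, 9, 10, 10, 6, 10, 7, 10, 10]
j stops at 8 (7), i stops at 4 (10); swap ⇒ [9, 6, 6, 9, 7, 10, 6, 10, 10, 10, 10]
j stops at 7 (10), i stops at 5 (10); swap ⇒ [9, 6, 6, 9, 7, 10, 6, 10, 10, 10, 10]
j stops at 6, i stops at 7; i≥j ⇒ return 6. nums=[9, 6, 6, 9, 7, 10, 6, 10, 10, 10, 10]

6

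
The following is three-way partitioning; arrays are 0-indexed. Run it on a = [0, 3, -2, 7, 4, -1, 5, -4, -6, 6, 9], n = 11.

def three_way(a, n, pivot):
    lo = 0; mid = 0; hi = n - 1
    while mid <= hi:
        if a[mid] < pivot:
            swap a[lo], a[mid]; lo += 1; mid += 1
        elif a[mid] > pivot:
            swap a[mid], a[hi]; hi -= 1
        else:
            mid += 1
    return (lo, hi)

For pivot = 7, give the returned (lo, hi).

(9, 9)

pivot = 7; lo=0, mid=0, hi=10
a[mid]=0<7: swap a[0],a[0]; lo=1,mid=1 → [0, 3, -2, 7, 4, -1, 5, -4, -6, 6, 9]
a[mid]=3<7: swap a[1],a[1]; lo=2,mid=2 → [0, 3, -2, 7, 4, -1, 5, -4, -6, 6, 9]
a[mid]=-2<7: swap a[2],a[2]; lo=3,mid=3 → [0, 3, -2, 7, 4, -1, 5, -4, -6, 6, 9]
a[mid]=7=7: mid=4
a[mid]=4<7: swap a[3],a[4]; lo=4,mid=5 → [0, 3, -2, 4, 7, -1, 5, -4, -6, 6, 9]
a[mid]=-1<7: swap a[4],a[5]; lo=5,mid=6 → [0, 3, -2, 4, -1, 7, 5, -4, -6, 6, 9]
a[mid]=5<7: swap a[5],a[6]; lo=6,mid=7 → [0, 3, -2, 4, -1, 5, 7, -4, -6, 6, 9]
a[mid]=-4<7: swap a[6],a[7]; lo=7,mid=8 → [0, 3, -2, 4, -1, 5, -4, 7, -6, 6, 9]
a[mid]=-6<7: swap a[7],a[8]; lo=8,mid=9 → [0, 3, -2, 4, -1, 5, -4, -6, 7, 6, 9]
a[mid]=6<7: swap a[8],a[9]; lo=9,mid=10 → [0, 3, -2, 4, -1, 5, -4, -6, 6, 7, 9]
a[mid]=9>7: swap a[10],a[10]; hi=9 → [0, 3, -2, 4, -1, 5, -4, -6, 6, 7, 9]
end: lo=9, hi=9; a = [0, 3, -2, 4, -1, 5, -4, -6, 6, 7, 9]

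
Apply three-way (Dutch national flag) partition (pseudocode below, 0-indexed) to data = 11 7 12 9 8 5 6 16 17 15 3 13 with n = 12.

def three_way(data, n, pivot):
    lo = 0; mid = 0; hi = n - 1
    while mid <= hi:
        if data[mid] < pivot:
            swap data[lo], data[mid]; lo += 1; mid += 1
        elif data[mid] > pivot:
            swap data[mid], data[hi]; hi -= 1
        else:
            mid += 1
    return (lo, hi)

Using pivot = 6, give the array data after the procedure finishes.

3 5 6 8 9 12 16 17 15 7 13 11

pivot = 6; lo=0, mid=0, hi=11
data[mid]=11>6: swap data[0],data[11]; hi=10 → 13 7 12 9 8 5 6 16 17 15 3 11
data[mid]=13>6: swap data[0],data[10]; hi=9 → 3 7 12 9 8 5 6 16 17 15 13 11
data[mid]=3<6: swap data[0],data[0]; lo=1,mid=1 → 3 7 12 9 8 5 6 16 17 15 13 11
data[mid]=7>6: swap data[1],data[9]; hi=8 → 3 15 12 9 8 5 6 16 17 7 13 11
data[mid]=15>6: swap data[1],data[8]; hi=7 → 3 17 12 9 8 5 6 16 15 7 13 11
data[mid]=17>6: swap data[1],data[7]; hi=6 → 3 16 12 9 8 5 6 17 15 7 13 11
data[mid]=16>6: swap data[1],data[6]; hi=5 → 3 6 12 9 8 5 16 17 15 7 13 11
data[mid]=6=6: mid=2
data[mid]=12>6: swap data[2],data[5]; hi=4 → 3 6 5 9 8 12 16 17 15 7 13 11
data[mid]=5<6: swap data[1],data[2]; lo=2,mid=3 → 3 5 6 9 8 12 16 17 15 7 13 11
data[mid]=9>6: swap data[3],data[4]; hi=3 → 3 5 6 8 9 12 16 17 15 7 13 11
data[mid]=8>6: swap data[3],data[3]; hi=2 → 3 5 6 8 9 12 16 17 15 7 13 11
end: lo=2, hi=2; data = 3 5 6 8 9 12 16 17 15 7 13 11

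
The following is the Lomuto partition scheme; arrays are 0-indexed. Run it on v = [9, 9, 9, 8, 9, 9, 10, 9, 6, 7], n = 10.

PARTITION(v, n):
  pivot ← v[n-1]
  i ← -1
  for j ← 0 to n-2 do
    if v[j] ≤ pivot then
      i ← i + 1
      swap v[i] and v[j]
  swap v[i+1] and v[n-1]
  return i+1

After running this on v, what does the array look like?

[6, 7, 9, 8, 9, 9, 10, 9, 9, 9]

pivot = v[9] = 7; i = -1
j=0: v[0]=9 > 7 → no swap
j=1: v[1]=9 > 7 → no swap
j=2: v[2]=9 > 7 → no swap
j=3: v[3]=8 > 7 → no swap
j=4: v[4]=9 > 7 → no swap
j=5: v[5]=9 > 7 → no swap
j=6: v[6]=10 > 7 → no swap
j=7: v[7]=9 > 7 → no swap
j=8: v[8]=6 ≤ 7 → i=0, swap v[0],v[8] → [6, 9, 9, 8, 9, 9, 10, 9, 9, 7]
final swap v[1],v[9] → [6, 7, 9, 8, 9, 9, 10, 9, 9, 9]; return 1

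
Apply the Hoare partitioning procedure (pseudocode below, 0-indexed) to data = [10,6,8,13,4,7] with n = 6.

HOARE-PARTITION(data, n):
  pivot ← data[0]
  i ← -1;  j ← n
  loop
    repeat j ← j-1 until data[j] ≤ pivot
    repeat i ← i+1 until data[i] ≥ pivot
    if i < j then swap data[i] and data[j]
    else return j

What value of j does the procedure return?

3

pivot=10
j stops at 5 (7), i stops at 0 (10); swap ⇒ [7,6,8,13,4,10]
j stops at 4 (4), i stops at 3 (13); swap ⇒ [7,6,8,4,13,10]
j stops at 3, i stops at 4; i≥j ⇒ return 3. data=[7,6,8,4,13,10]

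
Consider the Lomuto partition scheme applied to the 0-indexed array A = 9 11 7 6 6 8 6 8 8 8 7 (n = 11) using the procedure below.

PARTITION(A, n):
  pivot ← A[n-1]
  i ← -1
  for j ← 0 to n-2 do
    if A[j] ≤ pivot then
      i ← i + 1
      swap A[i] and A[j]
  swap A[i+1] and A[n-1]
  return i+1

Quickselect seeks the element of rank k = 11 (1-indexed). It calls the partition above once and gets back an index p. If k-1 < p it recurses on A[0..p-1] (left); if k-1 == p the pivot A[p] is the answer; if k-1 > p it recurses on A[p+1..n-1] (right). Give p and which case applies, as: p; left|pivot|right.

pivot = A[10] = 7; i = -1
j=0: A[0]=9 > 7 → no swap
j=1: A[1]=11 > 7 → no swap
j=2: A[2]=7 ≤ 7 → i=0, swap A[0],A[2] → 7 11 9 6 6 8 6 8 8 8 7
j=3: A[3]=6 ≤ 7 → i=1, swap A[1],A[3] → 7 6 9 11 6 8 6 8 8 8 7
j=4: A[4]=6 ≤ 7 → i=2, swap A[2],A[4] → 7 6 6 11 9 8 6 8 8 8 7
j=5: A[5]=8 > 7 → no swap
j=6: A[6]=6 ≤ 7 → i=3, swap A[3],A[6] → 7 6 6 6 9 8 11 8 8 8 7
j=7: A[7]=8 > 7 → no swap
j=8: A[8]=8 > 7 → no swap
j=9: A[9]=8 > 7 → no swap
final swap A[4],A[10] → 7 6 6 6 7 8 11 8 8 8 9; return 4
p = 4; k-1 = 10 > 4 ⇒ right

4; right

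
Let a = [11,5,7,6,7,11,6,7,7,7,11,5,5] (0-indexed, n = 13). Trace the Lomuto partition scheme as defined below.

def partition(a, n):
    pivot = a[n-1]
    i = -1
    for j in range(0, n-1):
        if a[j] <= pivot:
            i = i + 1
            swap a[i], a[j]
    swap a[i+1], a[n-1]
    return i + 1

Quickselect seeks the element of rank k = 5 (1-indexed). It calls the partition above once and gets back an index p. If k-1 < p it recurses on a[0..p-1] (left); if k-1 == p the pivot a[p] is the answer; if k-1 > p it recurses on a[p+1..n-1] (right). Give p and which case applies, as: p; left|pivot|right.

pivot = a[12] = 5; i = -1
j=0: a[0]=11 > 5 → no swap
j=1: a[1]=5 ≤ 5 → i=0, swap a[0],a[1] → [5,11,7,6,7,11,6,7,7,7,11,5,5]
j=2: a[2]=7 > 5 → no swap
j=3: a[3]=6 > 5 → no swap
j=4: a[4]=7 > 5 → no swap
j=5: a[5]=11 > 5 → no swap
j=6: a[6]=6 > 5 → no swap
j=7: a[7]=7 > 5 → no swap
j=8: a[8]=7 > 5 → no swap
j=9: a[9]=7 > 5 → no swap
j=10: a[10]=11 > 5 → no swap
j=11: a[11]=5 ≤ 5 → i=1, swap a[1],a[11] → [5,5,7,6,7,11,6,7,7,7,11,11,5]
final swap a[2],a[12] → [5,5,5,6,7,11,6,7,7,7,11,11,7]; return 2
p = 2; k-1 = 4 > 2 ⇒ right

2; right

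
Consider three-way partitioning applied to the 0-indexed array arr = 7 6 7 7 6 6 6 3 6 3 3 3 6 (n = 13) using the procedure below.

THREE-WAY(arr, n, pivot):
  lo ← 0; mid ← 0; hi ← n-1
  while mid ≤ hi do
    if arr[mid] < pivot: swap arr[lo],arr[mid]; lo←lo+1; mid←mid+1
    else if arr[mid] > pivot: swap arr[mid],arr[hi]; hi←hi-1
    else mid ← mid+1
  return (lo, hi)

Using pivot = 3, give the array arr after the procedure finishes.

3 3 3 3 6 6 6 6 7 7 6 6 7

pivot = 3; lo=0, mid=0, hi=12
arr[mid]=7>3: swap arr[0],arr[12]; hi=11 → 6 6 7 7 6 6 6 3 6 3 3 3 7
arr[mid]=6>3: swap arr[0],arr[11]; hi=10 → 3 6 7 7 6 6 6 3 6 3 3 6 7
arr[mid]=3=3: mid=1
arr[mid]=6>3: swap arr[1],arr[10]; hi=9 → 3 3 7 7 6 6 6 3 6 3 6 6 7
arr[mid]=3=3: mid=2
arr[mid]=7>3: swap arr[2],arr[9]; hi=8 → 3 3 3 7 6 6 6 3 6 7 6 6 7
arr[mid]=3=3: mid=3
arr[mid]=7>3: swap arr[3],arr[8]; hi=7 → 3 3 3 6 6 6 6 3 7 7 6 6 7
arr[mid]=6>3: swap arr[3],arr[7]; hi=6 → 3 3 3 3 6 6 6 6 7 7 6 6 7
arr[mid]=3=3: mid=4
arr[mid]=6>3: swap arr[4],arr[6]; hi=5 → 3 3 3 3 6 6 6 6 7 7 6 6 7
arr[mid]=6>3: swap arr[4],arr[5]; hi=4 → 3 3 3 3 6 6 6 6 7 7 6 6 7
arr[mid]=6>3: swap arr[4],arr[4]; hi=3 → 3 3 3 3 6 6 6 6 7 7 6 6 7
end: lo=0, hi=3; arr = 3 3 3 3 6 6 6 6 7 7 6 6 7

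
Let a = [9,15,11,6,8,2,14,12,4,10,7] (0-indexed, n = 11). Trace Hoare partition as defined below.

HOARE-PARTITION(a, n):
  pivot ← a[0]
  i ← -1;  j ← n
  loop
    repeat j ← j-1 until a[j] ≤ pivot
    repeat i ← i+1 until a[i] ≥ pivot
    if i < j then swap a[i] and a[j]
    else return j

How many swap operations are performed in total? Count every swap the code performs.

pivot = a[0] = 9; i = -1, j = 11
j→10 (a[10]=7≤9), i→0 (a[0]=9≥9); i<j, swap → [7,15,11,6,8,2,14,12,4,10,9]
j→8 (a[8]=4≤9), i→1 (a[1]=15≥9); i<j, swap → [7,4,11,6,8,2,14,12,15,10,9]
j→5 (a[5]=2≤9), i→2 (a[2]=11≥9); i<j, swap → [7,4,2,6,8,11,14,12,15,10,9]
j→4, i→5; i≥j, return j=4. a = [7,4,2,6,8,11,14,12,15,10,9]

3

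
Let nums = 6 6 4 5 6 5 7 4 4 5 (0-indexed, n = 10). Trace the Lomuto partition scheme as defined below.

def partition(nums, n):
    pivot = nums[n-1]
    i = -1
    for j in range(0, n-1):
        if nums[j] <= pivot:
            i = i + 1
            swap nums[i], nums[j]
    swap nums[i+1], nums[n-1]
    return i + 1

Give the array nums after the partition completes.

4 5 5 4 4 5 7 6 6 6

pivot = nums[9] = 5; i = -1
j=0: nums[0]=6 > 5 → no swap
j=1: nums[1]=6 > 5 → no swap
j=2: nums[2]=4 ≤ 5 → i=0, swap nums[0],nums[2] → 4 6 6 5 6 5 7 4 4 5
j=3: nums[3]=5 ≤ 5 → i=1, swap nums[1],nums[3] → 4 5 6 6 6 5 7 4 4 5
j=4: nums[4]=6 > 5 → no swap
j=5: nums[5]=5 ≤ 5 → i=2, swap nums[2],nums[5] → 4 5 5 6 6 6 7 4 4 5
j=6: nums[6]=7 > 5 → no swap
j=7: nums[7]=4 ≤ 5 → i=3, swap nums[3],nums[7] → 4 5 5 4 6 6 7 6 4 5
j=8: nums[8]=4 ≤ 5 → i=4, swap nums[4],nums[8] → 4 5 5 4 4 6 7 6 6 5
final swap nums[5],nums[9] → 4 5 5 4 4 5 7 6 6 6; return 5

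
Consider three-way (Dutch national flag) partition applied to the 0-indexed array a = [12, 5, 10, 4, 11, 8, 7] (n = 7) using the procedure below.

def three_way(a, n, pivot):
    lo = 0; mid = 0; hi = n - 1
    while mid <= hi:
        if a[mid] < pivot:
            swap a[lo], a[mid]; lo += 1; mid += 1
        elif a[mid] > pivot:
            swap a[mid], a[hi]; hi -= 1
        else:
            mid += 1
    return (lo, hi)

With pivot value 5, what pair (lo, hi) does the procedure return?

lo=0 mid=0 hi=6
12>5: swap(0,6), hi=5 ⇒ [7, 5, 10, 4, 11, 8, 12]
7>5: swap(0,5), hi=4 ⇒ [8, 5, 10, 4, 11, 7, 12]
8>5: swap(0,4), hi=3 ⇒ [11, 5, 10, 4, 8, 7, 12]
11>5: swap(0,3), hi=2 ⇒ [4, 5, 10, 11, 8, 7, 12]
4<5: swap(0,0), lo=1 mid=1 ⇒ [4, 5, 10, 11, 8, 7, 12]
5=5: mid=2
10>5: swap(2,2), hi=1 ⇒ [4, 5, 10, 11, 8, 7, 12]
done. lo=1 hi=1; a=[4, 5, 10, 11, 8, 7, 12]

(1, 1)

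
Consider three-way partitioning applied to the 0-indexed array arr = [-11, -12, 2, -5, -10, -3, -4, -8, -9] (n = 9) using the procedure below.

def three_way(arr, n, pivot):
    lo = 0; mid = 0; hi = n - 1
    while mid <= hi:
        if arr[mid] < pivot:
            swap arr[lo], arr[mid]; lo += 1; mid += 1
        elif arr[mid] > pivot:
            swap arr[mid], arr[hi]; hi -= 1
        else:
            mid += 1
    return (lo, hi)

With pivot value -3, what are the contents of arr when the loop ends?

[-11, -12, -9, -5, -10, -4, -8, -3, 2]

pivot = -3; lo=0, mid=0, hi=8
arr[mid]=-11<-3: swap arr[0],arr[0]; lo=1,mid=1 → [-11, -12, 2, -5, -10, -3, -4, -8, -9]
arr[mid]=-12<-3: swap arr[1],arr[1]; lo=2,mid=2 → [-11, -12, 2, -5, -10, -3, -4, -8, -9]
arr[mid]=2>-3: swap arr[2],arr[8]; hi=7 → [-11, -12, -9, -5, -10, -3, -4, -8, 2]
arr[mid]=-9<-3: swap arr[2],arr[2]; lo=3,mid=3 → [-11, -12, -9, -5, -10, -3, -4, -8, 2]
arr[mid]=-5<-3: swap arr[3],arr[3]; lo=4,mid=4 → [-11, -12, -9, -5, -10, -3, -4, -8, 2]
arr[mid]=-10<-3: swap arr[4],arr[4]; lo=5,mid=5 → [-11, -12, -9, -5, -10, -3, -4, -8, 2]
arr[mid]=-3=-3: mid=6
arr[mid]=-4<-3: swap arr[5],arr[6]; lo=6,mid=7 → [-11, -12, -9, -5, -10, -4, -3, -8, 2]
arr[mid]=-8<-3: swap arr[6],arr[7]; lo=7,mid=8 → [-11, -12, -9, -5, -10, -4, -8, -3, 2]
end: lo=7, hi=7; arr = [-11, -12, -9, -5, -10, -4, -8, -3, 2]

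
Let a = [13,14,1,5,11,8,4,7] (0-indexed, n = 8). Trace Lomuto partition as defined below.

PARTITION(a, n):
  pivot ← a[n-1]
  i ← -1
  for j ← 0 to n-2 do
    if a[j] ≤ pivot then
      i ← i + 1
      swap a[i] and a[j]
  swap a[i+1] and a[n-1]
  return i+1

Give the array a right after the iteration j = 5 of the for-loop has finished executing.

pivot=7, i=-1
j=0: 13>7, skip
j=1: 14>7, skip
j=2: 1≤7, i=0, swap(0,2) ⇒ [1,14,13,5,11,8,4,7]
j=3: 5≤7, i=1, swap(1,3) ⇒ [1,5,13,14,11,8,4,7]
j=4: 11>7, skip
j=5: 8>7, skip
(after j=5) a = [1,5,13,14,11,8,4,7]

[1,5,13,14,11,8,4,7]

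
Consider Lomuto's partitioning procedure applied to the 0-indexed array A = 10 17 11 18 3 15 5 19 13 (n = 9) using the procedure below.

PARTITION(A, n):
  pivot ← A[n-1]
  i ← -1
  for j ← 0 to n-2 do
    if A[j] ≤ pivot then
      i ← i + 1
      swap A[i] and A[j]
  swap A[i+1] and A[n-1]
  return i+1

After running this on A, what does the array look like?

pivot = A[8] = 13; i = -1
j=0: A[0]=10 ≤ 13 → i=0, swap A[0],A[0] (no change) → 10 17 11 18 3 15 5 19 13
j=1: A[1]=17 > 13 → no swap
j=2: A[2]=11 ≤ 13 → i=1, swap A[1],A[2] → 10 11 17 18 3 15 5 19 13
j=3: A[3]=18 > 13 → no swap
j=4: A[4]=3 ≤ 13 → i=2, swap A[2],A[4] → 10 11 3 18 17 15 5 19 13
j=5: A[5]=15 > 13 → no swap
j=6: A[6]=5 ≤ 13 → i=3, swap A[3],A[6] → 10 11 3 5 17 15 18 19 13
j=7: A[7]=19 > 13 → no swap
final swap A[4],A[8] → 10 11 3 5 13 15 18 19 17; return 4

10 11 3 5 13 15 18 19 17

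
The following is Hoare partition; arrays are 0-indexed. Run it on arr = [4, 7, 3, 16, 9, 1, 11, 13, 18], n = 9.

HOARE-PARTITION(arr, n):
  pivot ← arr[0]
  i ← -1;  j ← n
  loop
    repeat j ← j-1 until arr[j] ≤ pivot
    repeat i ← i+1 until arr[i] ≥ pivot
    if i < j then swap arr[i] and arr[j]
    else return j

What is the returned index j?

1

pivot=4
j stops at 5 (1), i stops at 0 (4); swap ⇒ [1, 7, 3, 16, 9, 4, 11, 13, 18]
j stops at 2 (3), i stops at 1 (7); swap ⇒ [1, 3, 7, 16, 9, 4, 11, 13, 18]
j stops at 1, i stops at 2; i≥j ⇒ return 1. arr=[1, 3, 7, 16, 9, 4, 11, 13, 18]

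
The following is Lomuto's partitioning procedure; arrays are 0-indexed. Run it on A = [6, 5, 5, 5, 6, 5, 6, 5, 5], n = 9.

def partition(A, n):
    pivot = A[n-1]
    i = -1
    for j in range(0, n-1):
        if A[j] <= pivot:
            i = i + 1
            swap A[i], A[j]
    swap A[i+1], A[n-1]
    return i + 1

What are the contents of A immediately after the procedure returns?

[5, 5, 5, 5, 5, 5, 6, 6, 6]

pivot = A[8] = 5; i = -1
j=0: A[0]=6 > 5 → no swap
j=1: A[1]=5 ≤ 5 → i=0, swap A[0],A[1] → [5, 6, 5, 5, 6, 5, 6, 5, 5]
j=2: A[2]=5 ≤ 5 → i=1, swap A[1],A[2] → [5, 5, 6, 5, 6, 5, 6, 5, 5]
j=3: A[3]=5 ≤ 5 → i=2, swap A[2],A[3] → [5, 5, 5, 6, 6, 5, 6, 5, 5]
j=4: A[4]=6 > 5 → no swap
j=5: A[5]=5 ≤ 5 → i=3, swap A[3],A[5] → [5, 5, 5, 5, 6, 6, 6, 5, 5]
j=6: A[6]=6 > 5 → no swap
j=7: A[7]=5 ≤ 5 → i=4, swap A[4],A[7] → [5, 5, 5, 5, 5, 6, 6, 6, 5]
final swap A[5],A[8] → [5, 5, 5, 5, 5, 5, 6, 6, 6]; return 5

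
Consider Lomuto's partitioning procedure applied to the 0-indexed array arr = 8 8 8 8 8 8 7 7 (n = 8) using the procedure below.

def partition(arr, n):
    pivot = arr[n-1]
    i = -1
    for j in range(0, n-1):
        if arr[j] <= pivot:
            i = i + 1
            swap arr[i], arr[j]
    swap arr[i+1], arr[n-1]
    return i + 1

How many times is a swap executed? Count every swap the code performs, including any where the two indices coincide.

2

pivot = arr[7] = 7; i = -1
j=0: arr[0]=8 > 7 → no swap
j=1: arr[1]=8 > 7 → no swap
j=2: arr[2]=8 > 7 → no swap
j=3: arr[3]=8 > 7 → no swap
j=4: arr[4]=8 > 7 → no swap
j=5: arr[5]=8 > 7 → no swap
j=6: arr[6]=7 ≤ 7 → i=0, swap arr[0],arr[6] → 7 8 8 8 8 8 8 7
final swap arr[1],arr[7] → 7 7 8 8 8 8 8 8; return 1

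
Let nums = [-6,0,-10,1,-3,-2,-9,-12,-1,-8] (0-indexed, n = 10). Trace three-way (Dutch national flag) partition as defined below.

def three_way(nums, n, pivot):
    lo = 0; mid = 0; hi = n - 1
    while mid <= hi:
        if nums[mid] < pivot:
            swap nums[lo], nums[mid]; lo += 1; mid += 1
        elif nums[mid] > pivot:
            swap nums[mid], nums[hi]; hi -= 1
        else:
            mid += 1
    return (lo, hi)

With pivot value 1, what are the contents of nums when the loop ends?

[-6,0,-10,-3,-2,-9,-12,-1,-8,1]

lo=0 mid=0 hi=9
-6<1: swap(0,0), lo=1 mid=1 ⇒ [-6,0,-10,1,-3,-2,-9,-12,-1,-8]
0<1: swap(1,1), lo=2 mid=2 ⇒ [-6,0,-10,1,-3,-2,-9,-12,-1,-8]
-10<1: swap(2,2), lo=3 mid=3 ⇒ [-6,0,-10,1,-3,-2,-9,-12,-1,-8]
1=1: mid=4
-3<1: swap(3,4), lo=4 mid=5 ⇒ [-6,0,-10,-3,1,-2,-9,-12,-1,-8]
-2<1: swap(4,5), lo=5 mid=6 ⇒ [-6,0,-10,-3,-2,1,-9,-12,-1,-8]
-9<1: swap(5,6), lo=6 mid=7 ⇒ [-6,0,-10,-3,-2,-9,1,-12,-1,-8]
-12<1: swap(6,7), lo=7 mid=8 ⇒ [-6,0,-10,-3,-2,-9,-12,1,-1,-8]
-1<1: swap(7,8), lo=8 mid=9 ⇒ [-6,0,-10,-3,-2,-9,-12,-1,1,-8]
-8<1: swap(8,9), lo=9 mid=10 ⇒ [-6,0,-10,-3,-2,-9,-12,-1,-8,1]
done. lo=9 hi=9; nums=[-6,0,-10,-3,-2,-9,-12,-1,-8,1]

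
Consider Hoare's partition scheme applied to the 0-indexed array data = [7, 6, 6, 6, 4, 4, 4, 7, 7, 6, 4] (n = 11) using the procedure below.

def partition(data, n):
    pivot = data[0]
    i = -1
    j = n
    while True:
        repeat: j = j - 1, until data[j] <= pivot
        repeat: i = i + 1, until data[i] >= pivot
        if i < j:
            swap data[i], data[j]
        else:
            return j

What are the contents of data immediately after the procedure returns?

pivot=7
j stops at 10 (4), i stops at 0 (7); swap ⇒ [4, 6, 6, 6, 4, 4, 4, 7, 7, 6, 7]
j stops at 9 (6), i stops at 7 (7); swap ⇒ [4, 6, 6, 6, 4, 4, 4, 6, 7, 7, 7]
j stops at 8, i stops at 8; i≥j ⇒ return 8. data=[4, 6, 6, 6, 4, 4, 4, 6, 7, 7, 7]

[4, 6, 6, 6, 4, 4, 4, 6, 7, 7, 7]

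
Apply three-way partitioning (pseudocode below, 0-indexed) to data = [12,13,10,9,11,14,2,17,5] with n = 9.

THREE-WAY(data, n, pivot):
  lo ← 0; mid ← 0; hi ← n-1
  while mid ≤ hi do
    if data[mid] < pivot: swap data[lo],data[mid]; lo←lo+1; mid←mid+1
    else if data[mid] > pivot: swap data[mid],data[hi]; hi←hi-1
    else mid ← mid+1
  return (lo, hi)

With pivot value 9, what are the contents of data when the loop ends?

pivot = 9; lo=0, mid=0, hi=8
data[mid]=12>9: swap data[0],data[8]; hi=7 → [5,13,10,9,11,14,2,17,12]
data[mid]=5<9: swap data[0],data[0]; lo=1,mid=1 → [5,13,10,9,11,14,2,17,12]
data[mid]=13>9: swap data[1],data[7]; hi=6 → [5,17,10,9,11,14,2,13,12]
data[mid]=17>9: swap data[1],data[6]; hi=5 → [5,2,10,9,11,14,17,13,12]
data[mid]=2<9: swap data[1],data[1]; lo=2,mid=2 → [5,2,10,9,11,14,17,13,12]
data[mid]=10>9: swap data[2],data[5]; hi=4 → [5,2,14,9,11,10,17,13,12]
data[mid]=14>9: swap data[2],data[4]; hi=3 → [5,2,11,9,14,10,17,13,12]
data[mid]=11>9: swap data[2],data[3]; hi=2 → [5,2,9,11,14,10,17,13,12]
data[mid]=9=9: mid=3
end: lo=2, hi=2; data = [5,2,9,11,14,10,17,13,12]

[5,2,9,11,14,10,17,13,12]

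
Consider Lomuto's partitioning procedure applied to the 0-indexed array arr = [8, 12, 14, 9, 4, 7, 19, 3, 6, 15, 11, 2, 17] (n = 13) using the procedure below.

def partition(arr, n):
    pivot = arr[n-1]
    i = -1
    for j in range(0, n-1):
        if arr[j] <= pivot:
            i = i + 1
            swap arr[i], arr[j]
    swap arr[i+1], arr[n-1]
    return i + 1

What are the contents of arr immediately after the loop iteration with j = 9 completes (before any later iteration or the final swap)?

[8, 12, 14, 9, 4, 7, 3, 6, 15, 19, 11, 2, 17]

pivot=17, i=-1
j=0: 8≤17, i=0, swap(0,0) ⇒ [8, 12, 14, 9, 4, 7, 19, 3, 6, 15, 11, 2, 17]
j=1: 12≤17, i=1, swap(1,1) ⇒ [8, 12, 14, 9, 4, 7, 19, 3, 6, 15, 11, 2, 17]
j=2: 14≤17, i=2, swap(2,2) ⇒ [8, 12, 14, 9, 4, 7, 19, 3, 6, 15, 11, 2, 17]
j=3: 9≤17, i=3, swap(3,3) ⇒ [8, 12, 14, 9, 4, 7, 19, 3, 6, 15, 11, 2, 17]
j=4: 4≤17, i=4, swap(4,4) ⇒ [8, 12, 14, 9, 4, 7, 19, 3, 6, 15, 11, 2, 17]
j=5: 7≤17, i=5, swap(5,5) ⇒ [8, 12, 14, 9, 4, 7, 19, 3, 6, 15, 11, 2, 17]
j=6: 19>17, skip
j=7: 3≤17, i=6, swap(6,7) ⇒ [8, 12, 14, 9, 4, 7, 3, 19, 6, 15, 11, 2, 17]
j=8: 6≤17, i=7, swap(7,8) ⇒ [8, 12, 14, 9, 4, 7, 3, 6, 19, 15, 11, 2, 17]
j=9: 15≤17, i=8, swap(8,9) ⇒ [8, 12, 14, 9, 4, 7, 3, 6, 15, 19, 11, 2, 17]
(after j=9) arr = [8, 12, 14, 9, 4, 7, 3, 6, 15, 19, 11, 2, 17]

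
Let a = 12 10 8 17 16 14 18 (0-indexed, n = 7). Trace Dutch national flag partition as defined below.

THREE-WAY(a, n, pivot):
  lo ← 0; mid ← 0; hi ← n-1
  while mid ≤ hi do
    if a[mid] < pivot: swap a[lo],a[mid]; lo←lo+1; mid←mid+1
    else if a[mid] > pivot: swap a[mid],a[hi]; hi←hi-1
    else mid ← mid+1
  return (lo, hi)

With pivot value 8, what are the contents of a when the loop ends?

pivot = 8; lo=0, mid=0, hi=6
a[mid]=12>8: swap a[0],a[6]; hi=5 → 18 10 8 17 16 14 12
a[mid]=18>8: swap a[0],a[5]; hi=4 → 14 10 8 17 16 18 12
a[mid]=14>8: swap a[0],a[4]; hi=3 → 16 10 8 17 14 18 12
a[mid]=16>8: swap a[0],a[3]; hi=2 → 17 10 8 16 14 18 12
a[mid]=17>8: swap a[0],a[2]; hi=1 → 8 10 17 16 14 18 12
a[mid]=8=8: mid=1
a[mid]=10>8: swap a[1],a[1]; hi=0 → 8 10 17 16 14 18 12
end: lo=0, hi=0; a = 8 10 17 16 14 18 12

8 10 17 16 14 18 12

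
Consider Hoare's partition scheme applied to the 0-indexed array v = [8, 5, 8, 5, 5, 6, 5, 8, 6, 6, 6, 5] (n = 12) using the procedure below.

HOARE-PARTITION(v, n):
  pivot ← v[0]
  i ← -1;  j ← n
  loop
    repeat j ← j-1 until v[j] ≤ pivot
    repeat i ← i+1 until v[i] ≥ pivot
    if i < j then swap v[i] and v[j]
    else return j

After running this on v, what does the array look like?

[5, 5, 6, 5, 5, 6, 5, 6, 6, 8, 8, 8]

pivot=8
j stops at 11 (5), i stops at 0 (8); swap ⇒ [5, 5, 8, 5, 5, 6, 5, 8, 6, 6, 6, 8]
j stops at 10 (6), i stops at 2 (8); swap ⇒ [5, 5, 6, 5, 5, 6, 5, 8, 6, 6, 8, 8]
j stops at 9 (6), i stops at 7 (8); swap ⇒ [5, 5, 6, 5, 5, 6, 5, 6, 6, 8, 8, 8]
j stops at 8, i stops at 9; i≥j ⇒ return 8. v=[5, 5, 6, 5, 5, 6, 5, 6, 6, 8, 8, 8]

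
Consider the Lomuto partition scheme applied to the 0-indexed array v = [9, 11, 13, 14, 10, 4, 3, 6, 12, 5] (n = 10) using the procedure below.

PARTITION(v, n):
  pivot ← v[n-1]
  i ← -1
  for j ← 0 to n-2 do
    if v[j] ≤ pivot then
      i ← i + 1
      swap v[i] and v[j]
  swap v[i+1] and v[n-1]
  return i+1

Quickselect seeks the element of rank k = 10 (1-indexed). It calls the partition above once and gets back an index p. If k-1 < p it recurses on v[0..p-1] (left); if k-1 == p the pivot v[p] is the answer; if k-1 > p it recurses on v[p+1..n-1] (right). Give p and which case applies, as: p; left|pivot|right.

pivot = v[9] = 5; i = -1
j=0: v[0]=9 > 5 → no swap
j=1: v[1]=11 > 5 → no swap
j=2: v[2]=13 > 5 → no swap
j=3: v[3]=14 > 5 → no swap
j=4: v[4]=10 > 5 → no swap
j=5: v[5]=4 ≤ 5 → i=0, swap v[0],v[5] → [4, 11, 13, 14, 10, 9, 3, 6, 12, 5]
j=6: v[6]=3 ≤ 5 → i=1, swap v[1],v[6] → [4, 3, 13, 14, 10, 9, 11, 6, 12, 5]
j=7: v[7]=6 > 5 → no swap
j=8: v[8]=12 > 5 → no swap
final swap v[2],v[9] → [4, 3, 5, 14, 10, 9, 11, 6, 12, 13]; return 2
p = 2; k-1 = 9 > 2 ⇒ right

2; right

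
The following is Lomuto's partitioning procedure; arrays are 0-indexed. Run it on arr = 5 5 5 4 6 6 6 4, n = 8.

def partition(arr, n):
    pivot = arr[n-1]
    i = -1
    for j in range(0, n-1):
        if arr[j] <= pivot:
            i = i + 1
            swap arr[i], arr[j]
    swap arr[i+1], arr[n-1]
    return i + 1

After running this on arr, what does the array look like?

4 4 5 5 6 6 6 5

pivot = arr[7] = 4; i = -1
j=0: arr[0]=5 > 4 → no swap
j=1: arr[1]=5 > 4 → no swap
j=2: arr[2]=5 > 4 → no swap
j=3: arr[3]=4 ≤ 4 → i=0, swap arr[0],arr[3] → 4 5 5 5 6 6 6 4
j=4: arr[4]=6 > 4 → no swap
j=5: arr[5]=6 > 4 → no swap
j=6: arr[6]=6 > 4 → no swap
final swap arr[1],arr[7] → 4 4 5 5 6 6 6 5; return 1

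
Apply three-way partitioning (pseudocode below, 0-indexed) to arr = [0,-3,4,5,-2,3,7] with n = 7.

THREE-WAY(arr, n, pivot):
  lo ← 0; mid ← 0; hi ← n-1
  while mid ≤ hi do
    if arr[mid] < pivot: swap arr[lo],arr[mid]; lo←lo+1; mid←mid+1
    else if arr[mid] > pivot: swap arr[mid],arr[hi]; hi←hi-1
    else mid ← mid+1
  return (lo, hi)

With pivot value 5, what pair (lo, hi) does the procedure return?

pivot = 5; lo=0, mid=0, hi=6
arr[mid]=0<5: swap arr[0],arr[0]; lo=1,mid=1 → [0,-3,4,5,-2,3,7]
arr[mid]=-3<5: swap arr[1],arr[1]; lo=2,mid=2 → [0,-3,4,5,-2,3,7]
arr[mid]=4<5: swap arr[2],arr[2]; lo=3,mid=3 → [0,-3,4,5,-2,3,7]
arr[mid]=5=5: mid=4
arr[mid]=-2<5: swap arr[3],arr[4]; lo=4,mid=5 → [0,-3,4,-2,5,3,7]
arr[mid]=3<5: swap arr[4],arr[5]; lo=5,mid=6 → [0,-3,4,-2,3,5,7]
arr[mid]=7>5: swap arr[6],arr[6]; hi=5 → [0,-3,4,-2,3,5,7]
end: lo=5, hi=5; arr = [0,-3,4,-2,3,5,7]

(5, 5)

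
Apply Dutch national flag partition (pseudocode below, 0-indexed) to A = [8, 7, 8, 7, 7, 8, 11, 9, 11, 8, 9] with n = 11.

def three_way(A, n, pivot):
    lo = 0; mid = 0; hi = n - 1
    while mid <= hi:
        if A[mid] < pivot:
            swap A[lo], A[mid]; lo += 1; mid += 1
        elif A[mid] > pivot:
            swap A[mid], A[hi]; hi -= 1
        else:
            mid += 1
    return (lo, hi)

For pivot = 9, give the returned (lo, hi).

lo=0 mid=0 hi=10
8<9: swap(0,0), lo=1 mid=1 ⇒ [8, 7, 8, 7, 7, 8, 11, 9, 11, 8, 9]
7<9: swap(1,1), lo=2 mid=2 ⇒ [8, 7, 8, 7, 7, 8, 11, 9, 11, 8, 9]
8<9: swap(2,2), lo=3 mid=3 ⇒ [8, 7, 8, 7, 7, 8, 11, 9, 11, 8, 9]
7<9: swap(3,3), lo=4 mid=4 ⇒ [8, 7, 8, 7, 7, 8, 11, 9, 11, 8, 9]
7<9: swap(4,4), lo=5 mid=5 ⇒ [8, 7, 8, 7, 7, 8, 11, 9, 11, 8, 9]
8<9: swap(5,5), lo=6 mid=6 ⇒ [8, 7, 8, 7, 7, 8, 11, 9, 11, 8, 9]
11>9: swap(6,10), hi=9 ⇒ [8, 7, 8, 7, 7, 8, 9, 9, 11, 8, 11]
9=9: mid=7
9=9: mid=8
11>9: swap(8,9), hi=8 ⇒ [8, 7, 8, 7, 7, 8, 9, 9, 8, 11, 11]
8<9: swap(6,8), lo=7 mid=9 ⇒ [8, 7, 8, 7, 7, 8, 8, 9, 9, 11, 11]
done. lo=7 hi=8; A=[8, 7, 8, 7, 7, 8, 8, 9, 9, 11, 11]

(7, 8)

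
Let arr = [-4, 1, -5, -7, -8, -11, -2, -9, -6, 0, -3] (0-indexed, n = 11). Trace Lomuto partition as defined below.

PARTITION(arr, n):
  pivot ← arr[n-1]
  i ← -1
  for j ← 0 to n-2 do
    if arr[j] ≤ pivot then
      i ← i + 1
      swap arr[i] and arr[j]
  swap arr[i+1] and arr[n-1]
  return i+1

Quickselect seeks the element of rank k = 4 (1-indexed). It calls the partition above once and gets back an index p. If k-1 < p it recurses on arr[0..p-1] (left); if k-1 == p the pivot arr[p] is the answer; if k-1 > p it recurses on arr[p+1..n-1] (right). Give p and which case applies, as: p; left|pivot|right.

pivot = arr[10] = -3; i = -1
j=0: arr[0]=-4 ≤ -3 → i=0, swap arr[0],arr[0] (no change) → [-4, 1, -5, -7, -8, -11, -2, -9, -6, 0, -3]
j=1: arr[1]=1 > -3 → no swap
j=2: arr[2]=-5 ≤ -3 → i=1, swap arr[1],arr[2] → [-4, -5, 1, -7, -8, -11, -2, -9, -6, 0, -3]
j=3: arr[3]=-7 ≤ -3 → i=2, swap arr[2],arr[3] → [-4, -5, -7, 1, -8, -11, -2, -9, -6, 0, -3]
j=4: arr[4]=-8 ≤ -3 → i=3, swap arr[3],arr[4] → [-4, -5, -7, -8, 1, -11, -2, -9, -6, 0, -3]
j=5: arr[5]=-11 ≤ -3 → i=4, swap arr[4],arr[5] → [-4, -5, -7, -8, -11, 1, -2, -9, -6, 0, -3]
j=6: arr[6]=-2 > -3 → no swap
j=7: arr[7]=-9 ≤ -3 → i=5, swap arr[5],arr[7] → [-4, -5, -7, -8, -11, -9, -2, 1, -6, 0, -3]
j=8: arr[8]=-6 ≤ -3 → i=6, swap arr[6],arr[8] → [-4, -5, -7, -8, -11, -9, -6, 1, -2, 0, -3]
j=9: arr[9]=0 > -3 → no swap
final swap arr[7],arr[10] → [-4, -5, -7, -8, -11, -9, -6, -3, -2, 0, 1]; return 7
p = 7; k-1 = 3 < 7 ⇒ left

7; left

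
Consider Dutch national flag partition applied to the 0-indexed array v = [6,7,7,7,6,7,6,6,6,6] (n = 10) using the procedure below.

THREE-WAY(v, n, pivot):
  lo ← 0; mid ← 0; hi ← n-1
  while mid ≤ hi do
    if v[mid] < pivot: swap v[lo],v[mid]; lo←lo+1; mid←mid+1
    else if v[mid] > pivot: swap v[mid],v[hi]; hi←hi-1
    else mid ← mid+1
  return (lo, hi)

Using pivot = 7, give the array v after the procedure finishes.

pivot = 7; lo=0, mid=0, hi=9
v[mid]=6<7: swap v[0],v[0]; lo=1,mid=1 → [6,7,7,7,6,7,6,6,6,6]
v[mid]=7=7: mid=2
v[mid]=7=7: mid=3
v[mid]=7=7: mid=4
v[mid]=6<7: swap v[1],v[4]; lo=2,mid=5 → [6,6,7,7,7,7,6,6,6,6]
v[mid]=7=7: mid=6
v[mid]=6<7: swap v[2],v[6]; lo=3,mid=7 → [6,6,6,7,7,7,7,6,6,6]
v[mid]=6<7: swap v[3],v[7]; lo=4,mid=8 → [6,6,6,6,7,7,7,7,6,6]
v[mid]=6<7: swap v[4],v[8]; lo=5,mid=9 → [6,6,6,6,6,7,7,7,7,6]
v[mid]=6<7: swap v[5],v[9]; lo=6,mid=10 → [6,6,6,6,6,6,7,7,7,7]
end: lo=6, hi=9; v = [6,6,6,6,6,6,7,7,7,7]

[6,6,6,6,6,6,7,7,7,7]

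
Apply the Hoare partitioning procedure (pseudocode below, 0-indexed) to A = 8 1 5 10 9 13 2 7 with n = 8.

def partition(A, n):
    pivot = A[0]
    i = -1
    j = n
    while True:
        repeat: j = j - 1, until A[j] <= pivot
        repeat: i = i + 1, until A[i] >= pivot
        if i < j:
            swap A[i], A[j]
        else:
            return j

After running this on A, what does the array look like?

7 1 5 2 9 13 10 8

pivot = A[0] = 8; i = -1, j = 8
j→7 (A[7]=7≤8), i→0 (A[0]=8≥8); i<j, swap → 7 1 5 10 9 13 2 8
j→6 (A[6]=2≤8), i→3 (A[3]=10≥8); i<j, swap → 7 1 5 2 9 13 10 8
j→3, i→4; i≥j, return j=3. A = 7 1 5 2 9 13 10 8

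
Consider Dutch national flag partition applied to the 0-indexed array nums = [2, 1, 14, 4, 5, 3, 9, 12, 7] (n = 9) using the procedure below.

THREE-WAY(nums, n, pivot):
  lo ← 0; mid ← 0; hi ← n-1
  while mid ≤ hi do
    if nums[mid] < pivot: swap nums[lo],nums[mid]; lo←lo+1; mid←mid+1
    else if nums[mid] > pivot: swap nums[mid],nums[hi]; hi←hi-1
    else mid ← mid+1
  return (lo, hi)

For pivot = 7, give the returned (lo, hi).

(5, 5)

pivot = 7; lo=0, mid=0, hi=8
nums[mid]=2<7: swap nums[0],nums[0]; lo=1,mid=1 → [2, 1, 14, 4, 5, 3, 9, 12, 7]
nums[mid]=1<7: swap nums[1],nums[1]; lo=2,mid=2 → [2, 1, 14, 4, 5, 3, 9, 12, 7]
nums[mid]=14>7: swap nums[2],nums[8]; hi=7 → [2, 1, 7, 4, 5, 3, 9, 12, 14]
nums[mid]=7=7: mid=3
nums[mid]=4<7: swap nums[2],nums[3]; lo=3,mid=4 → [2, 1, 4, 7, 5, 3, 9, 12, 14]
nums[mid]=5<7: swap nums[3],nums[4]; lo=4,mid=5 → [2, 1, 4, 5, 7, 3, 9, 12, 14]
nums[mid]=3<7: swap nums[4],nums[5]; lo=5,mid=6 → [2, 1, 4, 5, 3, 7, 9, 12, 14]
nums[mid]=9>7: swap nums[6],nums[7]; hi=6 → [2, 1, 4, 5, 3, 7, 12, 9, 14]
nums[mid]=12>7: swap nums[6],nums[6]; hi=5 → [2, 1, 4, 5, 3, 7, 12, 9, 14]
end: lo=5, hi=5; nums = [2, 1, 4, 5, 3, 7, 12, 9, 14]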